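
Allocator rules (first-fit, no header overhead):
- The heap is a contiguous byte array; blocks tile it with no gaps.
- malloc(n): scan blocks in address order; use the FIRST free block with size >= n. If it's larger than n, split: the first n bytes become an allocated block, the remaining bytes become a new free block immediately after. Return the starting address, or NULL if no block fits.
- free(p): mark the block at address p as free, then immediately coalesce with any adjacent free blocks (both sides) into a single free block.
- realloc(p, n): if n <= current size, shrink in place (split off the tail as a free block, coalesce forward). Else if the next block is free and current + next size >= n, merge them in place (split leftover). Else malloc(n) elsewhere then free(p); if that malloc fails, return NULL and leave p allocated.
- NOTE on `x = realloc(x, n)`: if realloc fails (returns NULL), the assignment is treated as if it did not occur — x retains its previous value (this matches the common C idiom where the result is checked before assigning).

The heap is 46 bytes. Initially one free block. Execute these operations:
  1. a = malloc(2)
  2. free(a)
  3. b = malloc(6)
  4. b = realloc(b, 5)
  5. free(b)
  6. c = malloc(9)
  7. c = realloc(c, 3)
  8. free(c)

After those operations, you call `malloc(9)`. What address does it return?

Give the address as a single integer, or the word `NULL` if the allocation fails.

Op 1: a = malloc(2) -> a = 0; heap: [0-1 ALLOC][2-45 FREE]
Op 2: free(a) -> (freed a); heap: [0-45 FREE]
Op 3: b = malloc(6) -> b = 0; heap: [0-5 ALLOC][6-45 FREE]
Op 4: b = realloc(b, 5) -> b = 0; heap: [0-4 ALLOC][5-45 FREE]
Op 5: free(b) -> (freed b); heap: [0-45 FREE]
Op 6: c = malloc(9) -> c = 0; heap: [0-8 ALLOC][9-45 FREE]
Op 7: c = realloc(c, 3) -> c = 0; heap: [0-2 ALLOC][3-45 FREE]
Op 8: free(c) -> (freed c); heap: [0-45 FREE]
malloc(9): first-fit scan over [0-45 FREE] -> 0

Answer: 0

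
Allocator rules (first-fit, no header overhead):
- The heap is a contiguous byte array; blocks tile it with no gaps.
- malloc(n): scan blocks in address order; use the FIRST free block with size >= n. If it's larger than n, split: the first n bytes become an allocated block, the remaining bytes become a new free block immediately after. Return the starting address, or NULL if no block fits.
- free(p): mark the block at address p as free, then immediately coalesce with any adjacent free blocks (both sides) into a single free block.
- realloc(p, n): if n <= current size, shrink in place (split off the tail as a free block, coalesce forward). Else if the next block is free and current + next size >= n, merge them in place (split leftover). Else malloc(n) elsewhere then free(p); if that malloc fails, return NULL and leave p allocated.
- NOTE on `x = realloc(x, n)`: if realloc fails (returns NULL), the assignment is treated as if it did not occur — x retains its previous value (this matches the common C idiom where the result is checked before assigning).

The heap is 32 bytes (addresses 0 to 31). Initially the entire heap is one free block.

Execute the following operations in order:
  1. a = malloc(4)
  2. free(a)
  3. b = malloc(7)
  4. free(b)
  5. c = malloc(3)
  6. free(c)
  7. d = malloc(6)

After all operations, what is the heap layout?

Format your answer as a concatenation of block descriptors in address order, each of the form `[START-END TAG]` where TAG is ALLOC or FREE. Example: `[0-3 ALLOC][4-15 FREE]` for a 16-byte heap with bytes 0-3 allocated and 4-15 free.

Op 1: a = malloc(4) -> a = 0; heap: [0-3 ALLOC][4-31 FREE]
Op 2: free(a) -> (freed a); heap: [0-31 FREE]
Op 3: b = malloc(7) -> b = 0; heap: [0-6 ALLOC][7-31 FREE]
Op 4: free(b) -> (freed b); heap: [0-31 FREE]
Op 5: c = malloc(3) -> c = 0; heap: [0-2 ALLOC][3-31 FREE]
Op 6: free(c) -> (freed c); heap: [0-31 FREE]
Op 7: d = malloc(6) -> d = 0; heap: [0-5 ALLOC][6-31 FREE]

Answer: [0-5 ALLOC][6-31 FREE]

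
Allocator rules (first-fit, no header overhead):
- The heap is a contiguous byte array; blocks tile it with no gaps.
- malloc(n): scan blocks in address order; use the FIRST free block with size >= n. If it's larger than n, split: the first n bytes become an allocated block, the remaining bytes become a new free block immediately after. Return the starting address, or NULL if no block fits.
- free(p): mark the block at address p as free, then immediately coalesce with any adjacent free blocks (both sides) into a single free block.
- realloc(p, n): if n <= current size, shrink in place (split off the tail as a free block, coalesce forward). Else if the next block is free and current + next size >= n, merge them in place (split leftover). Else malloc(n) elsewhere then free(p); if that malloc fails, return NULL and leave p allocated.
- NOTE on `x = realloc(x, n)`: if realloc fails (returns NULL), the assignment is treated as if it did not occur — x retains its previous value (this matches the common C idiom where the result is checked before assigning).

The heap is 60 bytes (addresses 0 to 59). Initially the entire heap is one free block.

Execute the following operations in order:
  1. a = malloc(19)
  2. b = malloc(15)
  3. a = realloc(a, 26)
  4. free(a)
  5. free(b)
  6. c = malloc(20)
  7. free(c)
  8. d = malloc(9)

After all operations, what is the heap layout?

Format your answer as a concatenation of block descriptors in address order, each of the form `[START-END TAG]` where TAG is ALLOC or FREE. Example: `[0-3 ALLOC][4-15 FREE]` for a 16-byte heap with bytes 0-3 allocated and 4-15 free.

Answer: [0-8 ALLOC][9-59 FREE]

Derivation:
Op 1: a = malloc(19) -> a = 0; heap: [0-18 ALLOC][19-59 FREE]
Op 2: b = malloc(15) -> b = 19; heap: [0-18 ALLOC][19-33 ALLOC][34-59 FREE]
Op 3: a = realloc(a, 26) -> a = 34; heap: [0-18 FREE][19-33 ALLOC][34-59 ALLOC]
Op 4: free(a) -> (freed a); heap: [0-18 FREE][19-33 ALLOC][34-59 FREE]
Op 5: free(b) -> (freed b); heap: [0-59 FREE]
Op 6: c = malloc(20) -> c = 0; heap: [0-19 ALLOC][20-59 FREE]
Op 7: free(c) -> (freed c); heap: [0-59 FREE]
Op 8: d = malloc(9) -> d = 0; heap: [0-8 ALLOC][9-59 FREE]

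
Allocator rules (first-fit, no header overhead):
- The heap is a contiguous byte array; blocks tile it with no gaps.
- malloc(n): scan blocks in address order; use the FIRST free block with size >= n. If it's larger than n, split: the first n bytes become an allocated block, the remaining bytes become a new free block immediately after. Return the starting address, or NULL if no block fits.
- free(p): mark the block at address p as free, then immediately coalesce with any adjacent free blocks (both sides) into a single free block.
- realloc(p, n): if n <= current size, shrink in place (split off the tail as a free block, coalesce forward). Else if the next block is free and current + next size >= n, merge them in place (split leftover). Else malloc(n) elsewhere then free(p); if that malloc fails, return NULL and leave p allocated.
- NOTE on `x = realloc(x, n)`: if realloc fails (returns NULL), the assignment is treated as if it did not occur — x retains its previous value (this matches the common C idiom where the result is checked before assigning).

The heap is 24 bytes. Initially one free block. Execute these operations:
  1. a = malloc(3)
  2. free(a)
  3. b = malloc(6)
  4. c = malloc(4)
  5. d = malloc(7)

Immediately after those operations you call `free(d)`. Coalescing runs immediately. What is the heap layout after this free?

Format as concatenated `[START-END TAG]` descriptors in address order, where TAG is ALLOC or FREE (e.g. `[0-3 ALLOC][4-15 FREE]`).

Answer: [0-5 ALLOC][6-9 ALLOC][10-23 FREE]

Derivation:
Op 1: a = malloc(3) -> a = 0; heap: [0-2 ALLOC][3-23 FREE]
Op 2: free(a) -> (freed a); heap: [0-23 FREE]
Op 3: b = malloc(6) -> b = 0; heap: [0-5 ALLOC][6-23 FREE]
Op 4: c = malloc(4) -> c = 6; heap: [0-5 ALLOC][6-9 ALLOC][10-23 FREE]
Op 5: d = malloc(7) -> d = 10; heap: [0-5 ALLOC][6-9 ALLOC][10-16 ALLOC][17-23 FREE]
free(d): d = 10 -> block [10-16 ALLOC]; mark free, coalesce with adjacent free neighbors -> [0-5 ALLOC][6-9 ALLOC][10-23 FREE]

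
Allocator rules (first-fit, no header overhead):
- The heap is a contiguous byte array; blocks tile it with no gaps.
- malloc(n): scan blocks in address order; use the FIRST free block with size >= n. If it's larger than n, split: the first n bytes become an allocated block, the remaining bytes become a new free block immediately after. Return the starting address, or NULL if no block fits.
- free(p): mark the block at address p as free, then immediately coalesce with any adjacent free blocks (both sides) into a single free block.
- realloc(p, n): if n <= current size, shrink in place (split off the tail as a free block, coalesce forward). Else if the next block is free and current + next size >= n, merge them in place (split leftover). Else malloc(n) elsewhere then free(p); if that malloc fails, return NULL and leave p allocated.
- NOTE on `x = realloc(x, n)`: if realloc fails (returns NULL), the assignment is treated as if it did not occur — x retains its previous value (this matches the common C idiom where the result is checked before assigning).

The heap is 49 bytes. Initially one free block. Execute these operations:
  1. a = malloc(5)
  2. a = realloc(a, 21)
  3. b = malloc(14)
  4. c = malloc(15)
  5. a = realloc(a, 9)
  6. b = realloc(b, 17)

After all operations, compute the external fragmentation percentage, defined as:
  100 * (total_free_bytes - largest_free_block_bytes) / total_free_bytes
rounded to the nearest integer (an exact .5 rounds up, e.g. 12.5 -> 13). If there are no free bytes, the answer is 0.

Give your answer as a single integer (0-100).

Answer: 48

Derivation:
Op 1: a = malloc(5) -> a = 0; heap: [0-4 ALLOC][5-48 FREE]
Op 2: a = realloc(a, 21) -> a = 0; heap: [0-20 ALLOC][21-48 FREE]
Op 3: b = malloc(14) -> b = 21; heap: [0-20 ALLOC][21-34 ALLOC][35-48 FREE]
Op 4: c = malloc(15) -> c = NULL; heap: [0-20 ALLOC][21-34 ALLOC][35-48 FREE]
Op 5: a = realloc(a, 9) -> a = 0; heap: [0-8 ALLOC][9-20 FREE][21-34 ALLOC][35-48 FREE]
Op 6: b = realloc(b, 17) -> b = 21; heap: [0-8 ALLOC][9-20 FREE][21-37 ALLOC][38-48 FREE]
Free blocks: [12 11] total_free=23 largest=12 -> 100*(23-12)/23 = 1100/23 ≈ 47.826 -> rounds to 48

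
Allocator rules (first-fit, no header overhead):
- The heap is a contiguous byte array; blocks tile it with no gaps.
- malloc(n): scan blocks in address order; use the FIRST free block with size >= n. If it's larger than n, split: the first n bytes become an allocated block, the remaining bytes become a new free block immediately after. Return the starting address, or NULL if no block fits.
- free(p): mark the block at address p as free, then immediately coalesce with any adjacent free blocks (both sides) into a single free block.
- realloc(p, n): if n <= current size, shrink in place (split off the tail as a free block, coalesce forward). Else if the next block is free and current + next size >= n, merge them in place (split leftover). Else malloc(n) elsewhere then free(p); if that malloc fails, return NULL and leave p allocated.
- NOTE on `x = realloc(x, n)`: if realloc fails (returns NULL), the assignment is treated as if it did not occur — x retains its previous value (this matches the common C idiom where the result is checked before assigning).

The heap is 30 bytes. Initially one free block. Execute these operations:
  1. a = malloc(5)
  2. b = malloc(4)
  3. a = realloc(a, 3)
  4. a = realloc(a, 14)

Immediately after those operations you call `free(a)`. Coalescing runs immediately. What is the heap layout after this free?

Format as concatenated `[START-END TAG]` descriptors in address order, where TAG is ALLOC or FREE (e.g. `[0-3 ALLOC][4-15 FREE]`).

Op 1: a = malloc(5) -> a = 0; heap: [0-4 ALLOC][5-29 FREE]
Op 2: b = malloc(4) -> b = 5; heap: [0-4 ALLOC][5-8 ALLOC][9-29 FREE]
Op 3: a = realloc(a, 3) -> a = 0; heap: [0-2 ALLOC][3-4 FREE][5-8 ALLOC][9-29 FREE]
Op 4: a = realloc(a, 14) -> a = 9; heap: [0-4 FREE][5-8 ALLOC][9-22 ALLOC][23-29 FREE]
free(a): a = 9 -> block [9-22 ALLOC]; mark free, coalesce with adjacent free neighbors -> [0-4 FREE][5-8 ALLOC][9-29 FREE]

Answer: [0-4 FREE][5-8 ALLOC][9-29 FREE]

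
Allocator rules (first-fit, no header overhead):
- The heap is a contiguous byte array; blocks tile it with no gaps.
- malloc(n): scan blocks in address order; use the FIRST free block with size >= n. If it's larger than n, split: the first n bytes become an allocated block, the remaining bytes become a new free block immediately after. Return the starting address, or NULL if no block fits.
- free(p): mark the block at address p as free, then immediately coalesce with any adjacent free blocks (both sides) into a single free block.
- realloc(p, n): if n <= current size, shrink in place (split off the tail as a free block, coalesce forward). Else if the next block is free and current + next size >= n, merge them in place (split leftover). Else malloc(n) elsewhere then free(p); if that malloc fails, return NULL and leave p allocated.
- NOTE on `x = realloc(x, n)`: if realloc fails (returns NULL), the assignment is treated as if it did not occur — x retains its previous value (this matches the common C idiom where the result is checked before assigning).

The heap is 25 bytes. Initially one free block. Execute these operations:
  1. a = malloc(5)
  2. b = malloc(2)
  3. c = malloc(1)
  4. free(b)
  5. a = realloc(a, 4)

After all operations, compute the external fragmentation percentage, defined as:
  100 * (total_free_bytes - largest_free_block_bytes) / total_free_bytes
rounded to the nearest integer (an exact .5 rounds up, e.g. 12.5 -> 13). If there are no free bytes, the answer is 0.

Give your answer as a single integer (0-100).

Op 1: a = malloc(5) -> a = 0; heap: [0-4 ALLOC][5-24 FREE]
Op 2: b = malloc(2) -> b = 5; heap: [0-4 ALLOC][5-6 ALLOC][7-24 FREE]
Op 3: c = malloc(1) -> c = 7; heap: [0-4 ALLOC][5-6 ALLOC][7-7 ALLOC][8-24 FREE]
Op 4: free(b) -> (freed b); heap: [0-4 ALLOC][5-6 FREE][7-7 ALLOC][8-24 FREE]
Op 5: a = realloc(a, 4) -> a = 0; heap: [0-3 ALLOC][4-6 FREE][7-7 ALLOC][8-24 FREE]
Free blocks: [3 17] total_free=20 largest=17 -> 100*(20-17)/20 = 300/20 = 15

Answer: 15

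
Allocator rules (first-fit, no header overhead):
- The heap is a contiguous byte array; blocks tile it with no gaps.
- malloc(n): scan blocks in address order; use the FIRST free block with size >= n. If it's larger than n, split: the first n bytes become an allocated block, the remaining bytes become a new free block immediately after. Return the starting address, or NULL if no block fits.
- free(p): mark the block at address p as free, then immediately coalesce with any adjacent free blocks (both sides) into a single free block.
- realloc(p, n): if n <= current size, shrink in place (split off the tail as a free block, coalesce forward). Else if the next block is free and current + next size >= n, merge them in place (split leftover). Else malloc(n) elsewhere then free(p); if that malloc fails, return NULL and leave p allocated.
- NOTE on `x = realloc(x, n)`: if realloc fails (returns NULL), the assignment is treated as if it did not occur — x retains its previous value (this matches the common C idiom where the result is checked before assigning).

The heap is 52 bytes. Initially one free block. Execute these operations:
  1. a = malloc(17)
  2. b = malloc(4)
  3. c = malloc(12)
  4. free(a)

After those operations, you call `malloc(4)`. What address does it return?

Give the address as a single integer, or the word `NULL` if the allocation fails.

Op 1: a = malloc(17) -> a = 0; heap: [0-16 ALLOC][17-51 FREE]
Op 2: b = malloc(4) -> b = 17; heap: [0-16 ALLOC][17-20 ALLOC][21-51 FREE]
Op 3: c = malloc(12) -> c = 21; heap: [0-16 ALLOC][17-20 ALLOC][21-32 ALLOC][33-51 FREE]
Op 4: free(a) -> (freed a); heap: [0-16 FREE][17-20 ALLOC][21-32 ALLOC][33-51 FREE]
malloc(4): first-fit scan over [0-16 FREE][17-20 ALLOC][21-32 ALLOC][33-51 FREE] -> 0

Answer: 0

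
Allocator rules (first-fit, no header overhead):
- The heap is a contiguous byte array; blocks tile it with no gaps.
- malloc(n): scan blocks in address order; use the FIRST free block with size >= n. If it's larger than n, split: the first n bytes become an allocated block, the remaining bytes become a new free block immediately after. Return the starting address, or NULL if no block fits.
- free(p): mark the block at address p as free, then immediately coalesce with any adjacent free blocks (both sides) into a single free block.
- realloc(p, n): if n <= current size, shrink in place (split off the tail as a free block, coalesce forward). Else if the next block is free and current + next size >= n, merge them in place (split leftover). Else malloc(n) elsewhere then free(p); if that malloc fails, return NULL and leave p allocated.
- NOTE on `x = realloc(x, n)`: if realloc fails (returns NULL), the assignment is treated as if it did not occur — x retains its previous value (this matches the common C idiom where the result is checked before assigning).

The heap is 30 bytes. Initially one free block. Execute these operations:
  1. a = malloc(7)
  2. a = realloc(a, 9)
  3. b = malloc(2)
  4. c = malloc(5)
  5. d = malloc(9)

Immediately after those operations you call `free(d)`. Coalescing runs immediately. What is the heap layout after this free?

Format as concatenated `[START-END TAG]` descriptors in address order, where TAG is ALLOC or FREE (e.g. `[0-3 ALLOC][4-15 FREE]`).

Op 1: a = malloc(7) -> a = 0; heap: [0-6 ALLOC][7-29 FREE]
Op 2: a = realloc(a, 9) -> a = 0; heap: [0-8 ALLOC][9-29 FREE]
Op 3: b = malloc(2) -> b = 9; heap: [0-8 ALLOC][9-10 ALLOC][11-29 FREE]
Op 4: c = malloc(5) -> c = 11; heap: [0-8 ALLOC][9-10 ALLOC][11-15 ALLOC][16-29 FREE]
Op 5: d = malloc(9) -> d = 16; heap: [0-8 ALLOC][9-10 ALLOC][11-15 ALLOC][16-24 ALLOC][25-29 FREE]
free(d): d = 16 -> block [16-24 ALLOC]; mark free, coalesce with adjacent free neighbors -> [0-8 ALLOC][9-10 ALLOC][11-15 ALLOC][16-29 FREE]

Answer: [0-8 ALLOC][9-10 ALLOC][11-15 ALLOC][16-29 FREE]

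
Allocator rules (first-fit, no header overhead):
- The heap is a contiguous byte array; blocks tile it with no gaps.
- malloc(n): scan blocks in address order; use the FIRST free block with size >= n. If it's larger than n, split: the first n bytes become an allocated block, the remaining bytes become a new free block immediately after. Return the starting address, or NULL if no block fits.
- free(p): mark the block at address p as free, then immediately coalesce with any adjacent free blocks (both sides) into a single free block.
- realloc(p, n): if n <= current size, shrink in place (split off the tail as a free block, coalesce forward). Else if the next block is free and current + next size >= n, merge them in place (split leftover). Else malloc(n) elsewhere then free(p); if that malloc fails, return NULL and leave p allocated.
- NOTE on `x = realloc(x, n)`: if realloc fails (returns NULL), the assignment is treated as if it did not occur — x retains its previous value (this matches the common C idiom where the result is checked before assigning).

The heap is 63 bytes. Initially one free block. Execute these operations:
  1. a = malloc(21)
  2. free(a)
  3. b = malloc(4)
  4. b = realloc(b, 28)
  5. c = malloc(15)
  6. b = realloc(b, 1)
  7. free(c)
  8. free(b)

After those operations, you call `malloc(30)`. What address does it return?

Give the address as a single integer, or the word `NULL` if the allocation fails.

Op 1: a = malloc(21) -> a = 0; heap: [0-20 ALLOC][21-62 FREE]
Op 2: free(a) -> (freed a); heap: [0-62 FREE]
Op 3: b = malloc(4) -> b = 0; heap: [0-3 ALLOC][4-62 FREE]
Op 4: b = realloc(b, 28) -> b = 0; heap: [0-27 ALLOC][28-62 FREE]
Op 5: c = malloc(15) -> c = 28; heap: [0-27 ALLOC][28-42 ALLOC][43-62 FREE]
Op 6: b = realloc(b, 1) -> b = 0; heap: [0-0 ALLOC][1-27 FREE][28-42 ALLOC][43-62 FREE]
Op 7: free(c) -> (freed c); heap: [0-0 ALLOC][1-62 FREE]
Op 8: free(b) -> (freed b); heap: [0-62 FREE]
malloc(30): first-fit scan over [0-62 FREE] -> 0

Answer: 0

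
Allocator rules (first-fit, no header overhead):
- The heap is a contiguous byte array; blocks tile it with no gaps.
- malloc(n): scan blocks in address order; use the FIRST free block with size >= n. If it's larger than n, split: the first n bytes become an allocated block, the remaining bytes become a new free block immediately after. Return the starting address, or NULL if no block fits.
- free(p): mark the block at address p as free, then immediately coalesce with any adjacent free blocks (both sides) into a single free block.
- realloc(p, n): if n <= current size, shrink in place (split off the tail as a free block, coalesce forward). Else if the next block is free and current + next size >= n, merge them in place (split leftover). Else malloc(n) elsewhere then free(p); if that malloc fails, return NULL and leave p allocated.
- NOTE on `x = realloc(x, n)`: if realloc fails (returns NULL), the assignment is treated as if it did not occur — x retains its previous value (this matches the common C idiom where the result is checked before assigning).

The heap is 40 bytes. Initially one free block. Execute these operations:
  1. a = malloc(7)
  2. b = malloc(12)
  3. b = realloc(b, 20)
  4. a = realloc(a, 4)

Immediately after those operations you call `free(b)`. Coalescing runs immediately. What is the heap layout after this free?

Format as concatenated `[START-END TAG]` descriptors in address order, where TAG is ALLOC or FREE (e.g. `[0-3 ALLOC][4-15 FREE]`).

Op 1: a = malloc(7) -> a = 0; heap: [0-6 ALLOC][7-39 FREE]
Op 2: b = malloc(12) -> b = 7; heap: [0-6 ALLOC][7-18 ALLOC][19-39 FREE]
Op 3: b = realloc(b, 20) -> b = 7; heap: [0-6 ALLOC][7-26 ALLOC][27-39 FREE]
Op 4: a = realloc(a, 4) -> a = 0; heap: [0-3 ALLOC][4-6 FREE][7-26 ALLOC][27-39 FREE]
free(b): b = 7 -> block [7-26 ALLOC]; mark free, coalesce with adjacent free neighbors -> [0-3 ALLOC][4-39 FREE]

Answer: [0-3 ALLOC][4-39 FREE]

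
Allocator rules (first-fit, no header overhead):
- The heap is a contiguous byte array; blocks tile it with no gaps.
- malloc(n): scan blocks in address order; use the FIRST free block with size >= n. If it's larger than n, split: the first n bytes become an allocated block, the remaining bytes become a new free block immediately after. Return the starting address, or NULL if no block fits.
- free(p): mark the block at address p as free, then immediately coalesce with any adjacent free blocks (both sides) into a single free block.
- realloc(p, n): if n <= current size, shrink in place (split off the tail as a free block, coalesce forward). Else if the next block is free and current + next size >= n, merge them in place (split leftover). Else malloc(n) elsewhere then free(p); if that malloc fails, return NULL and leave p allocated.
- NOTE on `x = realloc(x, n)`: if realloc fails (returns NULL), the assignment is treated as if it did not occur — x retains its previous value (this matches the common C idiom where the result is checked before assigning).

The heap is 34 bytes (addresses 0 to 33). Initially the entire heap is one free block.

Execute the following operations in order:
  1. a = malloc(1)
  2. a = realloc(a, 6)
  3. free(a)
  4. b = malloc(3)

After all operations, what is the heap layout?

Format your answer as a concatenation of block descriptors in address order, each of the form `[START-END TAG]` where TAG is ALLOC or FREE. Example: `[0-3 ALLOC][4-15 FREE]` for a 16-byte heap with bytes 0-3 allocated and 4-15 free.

Answer: [0-2 ALLOC][3-33 FREE]

Derivation:
Op 1: a = malloc(1) -> a = 0; heap: [0-0 ALLOC][1-33 FREE]
Op 2: a = realloc(a, 6) -> a = 0; heap: [0-5 ALLOC][6-33 FREE]
Op 3: free(a) -> (freed a); heap: [0-33 FREE]
Op 4: b = malloc(3) -> b = 0; heap: [0-2 ALLOC][3-33 FREE]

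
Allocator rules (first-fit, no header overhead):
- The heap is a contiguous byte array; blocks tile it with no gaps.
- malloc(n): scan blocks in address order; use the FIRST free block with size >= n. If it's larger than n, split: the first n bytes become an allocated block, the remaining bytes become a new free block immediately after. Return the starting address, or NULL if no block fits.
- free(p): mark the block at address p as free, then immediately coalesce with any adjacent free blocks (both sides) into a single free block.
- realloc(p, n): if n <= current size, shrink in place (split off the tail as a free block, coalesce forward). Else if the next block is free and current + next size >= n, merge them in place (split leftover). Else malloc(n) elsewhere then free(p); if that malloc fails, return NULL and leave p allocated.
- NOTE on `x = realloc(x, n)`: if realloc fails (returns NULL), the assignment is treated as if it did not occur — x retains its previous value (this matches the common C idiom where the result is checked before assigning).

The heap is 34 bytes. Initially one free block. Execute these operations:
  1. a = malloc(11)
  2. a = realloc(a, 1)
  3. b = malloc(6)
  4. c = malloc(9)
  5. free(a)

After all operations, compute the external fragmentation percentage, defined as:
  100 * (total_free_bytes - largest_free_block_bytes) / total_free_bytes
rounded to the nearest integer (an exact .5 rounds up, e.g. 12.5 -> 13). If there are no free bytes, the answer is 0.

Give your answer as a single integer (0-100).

Answer: 5

Derivation:
Op 1: a = malloc(11) -> a = 0; heap: [0-10 ALLOC][11-33 FREE]
Op 2: a = realloc(a, 1) -> a = 0; heap: [0-0 ALLOC][1-33 FREE]
Op 3: b = malloc(6) -> b = 1; heap: [0-0 ALLOC][1-6 ALLOC][7-33 FREE]
Op 4: c = malloc(9) -> c = 7; heap: [0-0 ALLOC][1-6 ALLOC][7-15 ALLOC][16-33 FREE]
Op 5: free(a) -> (freed a); heap: [0-0 FREE][1-6 ALLOC][7-15 ALLOC][16-33 FREE]
Free blocks: [1 18] total_free=19 largest=18 -> 100*(19-18)/19 = 100/19 ≈ 5.263 -> rounds to 5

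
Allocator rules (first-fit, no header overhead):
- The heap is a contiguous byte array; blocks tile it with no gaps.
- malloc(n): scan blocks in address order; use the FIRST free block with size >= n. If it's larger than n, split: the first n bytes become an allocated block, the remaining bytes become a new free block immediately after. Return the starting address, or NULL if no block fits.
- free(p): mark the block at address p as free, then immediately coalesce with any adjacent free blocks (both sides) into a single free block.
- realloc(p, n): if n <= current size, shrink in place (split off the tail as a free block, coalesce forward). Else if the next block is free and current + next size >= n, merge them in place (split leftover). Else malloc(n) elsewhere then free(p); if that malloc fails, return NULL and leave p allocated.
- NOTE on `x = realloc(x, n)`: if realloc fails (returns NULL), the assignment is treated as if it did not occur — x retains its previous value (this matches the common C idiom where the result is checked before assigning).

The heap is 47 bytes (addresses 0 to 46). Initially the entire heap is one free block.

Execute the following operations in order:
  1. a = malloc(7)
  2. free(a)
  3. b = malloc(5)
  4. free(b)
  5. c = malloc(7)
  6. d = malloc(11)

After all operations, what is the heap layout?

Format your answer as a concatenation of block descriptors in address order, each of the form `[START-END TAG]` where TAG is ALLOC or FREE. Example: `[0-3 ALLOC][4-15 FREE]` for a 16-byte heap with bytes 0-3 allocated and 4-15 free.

Op 1: a = malloc(7) -> a = 0; heap: [0-6 ALLOC][7-46 FREE]
Op 2: free(a) -> (freed a); heap: [0-46 FREE]
Op 3: b = malloc(5) -> b = 0; heap: [0-4 ALLOC][5-46 FREE]
Op 4: free(b) -> (freed b); heap: [0-46 FREE]
Op 5: c = malloc(7) -> c = 0; heap: [0-6 ALLOC][7-46 FREE]
Op 6: d = malloc(11) -> d = 7; heap: [0-6 ALLOC][7-17 ALLOC][18-46 FREE]

Answer: [0-6 ALLOC][7-17 ALLOC][18-46 FREE]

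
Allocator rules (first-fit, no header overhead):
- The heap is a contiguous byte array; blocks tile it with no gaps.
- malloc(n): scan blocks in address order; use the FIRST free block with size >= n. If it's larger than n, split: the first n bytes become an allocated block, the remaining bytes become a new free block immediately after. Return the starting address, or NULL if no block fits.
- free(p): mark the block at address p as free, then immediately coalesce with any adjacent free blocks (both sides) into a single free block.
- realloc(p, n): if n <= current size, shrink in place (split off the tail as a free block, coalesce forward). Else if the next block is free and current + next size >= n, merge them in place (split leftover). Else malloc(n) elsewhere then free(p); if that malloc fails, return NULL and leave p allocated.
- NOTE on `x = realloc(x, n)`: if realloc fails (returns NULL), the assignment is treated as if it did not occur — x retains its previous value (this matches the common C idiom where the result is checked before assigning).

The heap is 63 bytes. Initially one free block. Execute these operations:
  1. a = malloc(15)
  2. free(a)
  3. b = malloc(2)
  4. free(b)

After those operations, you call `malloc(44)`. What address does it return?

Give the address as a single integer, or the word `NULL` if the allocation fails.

Op 1: a = malloc(15) -> a = 0; heap: [0-14 ALLOC][15-62 FREE]
Op 2: free(a) -> (freed a); heap: [0-62 FREE]
Op 3: b = malloc(2) -> b = 0; heap: [0-1 ALLOC][2-62 FREE]
Op 4: free(b) -> (freed b); heap: [0-62 FREE]
malloc(44): first-fit scan over [0-62 FREE] -> 0

Answer: 0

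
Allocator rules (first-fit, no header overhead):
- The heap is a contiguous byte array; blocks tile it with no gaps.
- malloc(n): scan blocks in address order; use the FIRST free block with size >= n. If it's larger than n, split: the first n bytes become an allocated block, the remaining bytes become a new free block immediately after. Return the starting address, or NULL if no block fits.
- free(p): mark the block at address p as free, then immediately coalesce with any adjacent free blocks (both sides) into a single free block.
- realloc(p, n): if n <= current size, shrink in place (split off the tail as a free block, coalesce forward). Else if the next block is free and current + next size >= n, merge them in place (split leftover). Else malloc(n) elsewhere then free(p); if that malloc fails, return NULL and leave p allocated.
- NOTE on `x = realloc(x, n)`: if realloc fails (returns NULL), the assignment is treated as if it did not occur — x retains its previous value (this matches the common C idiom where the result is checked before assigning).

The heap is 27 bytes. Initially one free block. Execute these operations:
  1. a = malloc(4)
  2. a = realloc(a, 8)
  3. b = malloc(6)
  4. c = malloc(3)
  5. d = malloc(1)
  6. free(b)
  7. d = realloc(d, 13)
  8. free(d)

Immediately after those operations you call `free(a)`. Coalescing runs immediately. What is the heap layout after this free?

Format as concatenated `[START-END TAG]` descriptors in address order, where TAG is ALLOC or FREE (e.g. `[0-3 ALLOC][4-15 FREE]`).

Answer: [0-13 FREE][14-16 ALLOC][17-26 FREE]

Derivation:
Op 1: a = malloc(4) -> a = 0; heap: [0-3 ALLOC][4-26 FREE]
Op 2: a = realloc(a, 8) -> a = 0; heap: [0-7 ALLOC][8-26 FREE]
Op 3: b = malloc(6) -> b = 8; heap: [0-7 ALLOC][8-13 ALLOC][14-26 FREE]
Op 4: c = malloc(3) -> c = 14; heap: [0-7 ALLOC][8-13 ALLOC][14-16 ALLOC][17-26 FREE]
Op 5: d = malloc(1) -> d = 17; heap: [0-7 ALLOC][8-13 ALLOC][14-16 ALLOC][17-17 ALLOC][18-26 FREE]
Op 6: free(b) -> (freed b); heap: [0-7 ALLOC][8-13 FREE][14-16 ALLOC][17-17 ALLOC][18-26 FREE]
Op 7: d = realloc(d, 13) -> NULL (d unchanged); heap: [0-7 ALLOC][8-13 FREE][14-16 ALLOC][17-17 ALLOC][18-26 FREE]
Op 8: free(d) -> (freed d); heap: [0-7 ALLOC][8-13 FREE][14-16 ALLOC][17-26 FREE]
free(a): a = 0 -> block [0-7 ALLOC]; mark free, coalesce with adjacent free neighbors -> [0-13 FREE][14-16 ALLOC][17-26 FREE]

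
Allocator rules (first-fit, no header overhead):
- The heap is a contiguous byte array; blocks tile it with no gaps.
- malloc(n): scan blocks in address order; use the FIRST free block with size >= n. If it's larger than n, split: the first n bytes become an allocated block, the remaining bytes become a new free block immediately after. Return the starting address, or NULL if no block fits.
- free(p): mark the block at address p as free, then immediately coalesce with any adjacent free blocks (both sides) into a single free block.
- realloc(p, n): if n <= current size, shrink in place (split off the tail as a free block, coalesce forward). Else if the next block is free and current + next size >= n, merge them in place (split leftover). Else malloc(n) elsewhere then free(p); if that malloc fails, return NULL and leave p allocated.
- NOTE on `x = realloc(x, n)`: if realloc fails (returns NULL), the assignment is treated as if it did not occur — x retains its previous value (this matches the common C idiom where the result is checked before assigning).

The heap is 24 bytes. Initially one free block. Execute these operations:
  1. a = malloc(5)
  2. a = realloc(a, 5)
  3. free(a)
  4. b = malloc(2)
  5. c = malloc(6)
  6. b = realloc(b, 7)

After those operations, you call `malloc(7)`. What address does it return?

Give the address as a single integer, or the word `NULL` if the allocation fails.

Answer: 15

Derivation:
Op 1: a = malloc(5) -> a = 0; heap: [0-4 ALLOC][5-23 FREE]
Op 2: a = realloc(a, 5) -> a = 0; heap: [0-4 ALLOC][5-23 FREE]
Op 3: free(a) -> (freed a); heap: [0-23 FREE]
Op 4: b = malloc(2) -> b = 0; heap: [0-1 ALLOC][2-23 FREE]
Op 5: c = malloc(6) -> c = 2; heap: [0-1 ALLOC][2-7 ALLOC][8-23 FREE]
Op 6: b = realloc(b, 7) -> b = 8; heap: [0-1 FREE][2-7 ALLOC][8-14 ALLOC][15-23 FREE]
malloc(7): first-fit scan over [0-1 FREE][2-7 ALLOC][8-14 ALLOC][15-23 FREE] -> 15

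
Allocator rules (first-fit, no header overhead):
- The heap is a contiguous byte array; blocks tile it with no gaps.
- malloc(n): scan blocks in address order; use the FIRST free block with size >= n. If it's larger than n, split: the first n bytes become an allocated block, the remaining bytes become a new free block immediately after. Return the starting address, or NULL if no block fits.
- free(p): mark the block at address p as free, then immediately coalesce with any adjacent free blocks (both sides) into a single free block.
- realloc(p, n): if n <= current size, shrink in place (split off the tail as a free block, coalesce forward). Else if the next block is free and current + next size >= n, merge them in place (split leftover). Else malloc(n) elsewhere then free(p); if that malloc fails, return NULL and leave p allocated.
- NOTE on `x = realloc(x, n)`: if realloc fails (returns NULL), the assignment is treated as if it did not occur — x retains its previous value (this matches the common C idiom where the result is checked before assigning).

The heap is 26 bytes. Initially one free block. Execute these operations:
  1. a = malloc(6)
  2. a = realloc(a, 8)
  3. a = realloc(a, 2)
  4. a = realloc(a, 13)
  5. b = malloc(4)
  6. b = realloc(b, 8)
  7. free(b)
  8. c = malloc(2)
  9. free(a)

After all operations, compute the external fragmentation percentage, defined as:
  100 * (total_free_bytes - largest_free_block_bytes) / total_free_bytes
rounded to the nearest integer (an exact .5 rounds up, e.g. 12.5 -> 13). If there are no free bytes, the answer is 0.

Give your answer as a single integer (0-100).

Answer: 46

Derivation:
Op 1: a = malloc(6) -> a = 0; heap: [0-5 ALLOC][6-25 FREE]
Op 2: a = realloc(a, 8) -> a = 0; heap: [0-7 ALLOC][8-25 FREE]
Op 3: a = realloc(a, 2) -> a = 0; heap: [0-1 ALLOC][2-25 FREE]
Op 4: a = realloc(a, 13) -> a = 0; heap: [0-12 ALLOC][13-25 FREE]
Op 5: b = malloc(4) -> b = 13; heap: [0-12 ALLOC][13-16 ALLOC][17-25 FREE]
Op 6: b = realloc(b, 8) -> b = 13; heap: [0-12 ALLOC][13-20 ALLOC][21-25 FREE]
Op 7: free(b) -> (freed b); heap: [0-12 ALLOC][13-25 FREE]
Op 8: c = malloc(2) -> c = 13; heap: [0-12 ALLOC][13-14 ALLOC][15-25 FREE]
Op 9: free(a) -> (freed a); heap: [0-12 FREE][13-14 ALLOC][15-25 FREE]
Free blocks: [13 11] total_free=24 largest=13 -> 100*(24-13)/24 = 1100/24 ≈ 45.833 -> rounds to 46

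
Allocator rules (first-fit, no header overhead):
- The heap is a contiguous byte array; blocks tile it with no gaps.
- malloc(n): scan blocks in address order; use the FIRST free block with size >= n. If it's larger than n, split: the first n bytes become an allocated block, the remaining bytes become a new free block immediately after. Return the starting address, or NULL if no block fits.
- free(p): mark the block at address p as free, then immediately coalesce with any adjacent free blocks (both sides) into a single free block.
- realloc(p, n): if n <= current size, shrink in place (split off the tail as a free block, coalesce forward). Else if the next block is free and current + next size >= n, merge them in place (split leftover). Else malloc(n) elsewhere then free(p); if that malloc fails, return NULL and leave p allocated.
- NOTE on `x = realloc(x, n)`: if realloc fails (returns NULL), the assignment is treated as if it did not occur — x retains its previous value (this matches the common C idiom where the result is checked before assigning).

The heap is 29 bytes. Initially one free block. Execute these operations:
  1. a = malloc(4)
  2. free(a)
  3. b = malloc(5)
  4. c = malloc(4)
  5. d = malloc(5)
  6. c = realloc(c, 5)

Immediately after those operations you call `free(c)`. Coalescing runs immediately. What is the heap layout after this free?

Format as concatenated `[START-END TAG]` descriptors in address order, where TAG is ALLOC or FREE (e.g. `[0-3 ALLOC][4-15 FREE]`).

Op 1: a = malloc(4) -> a = 0; heap: [0-3 ALLOC][4-28 FREE]
Op 2: free(a) -> (freed a); heap: [0-28 FREE]
Op 3: b = malloc(5) -> b = 0; heap: [0-4 ALLOC][5-28 FREE]
Op 4: c = malloc(4) -> c = 5; heap: [0-4 ALLOC][5-8 ALLOC][9-28 FREE]
Op 5: d = malloc(5) -> d = 9; heap: [0-4 ALLOC][5-8 ALLOC][9-13 ALLOC][14-28 FREE]
Op 6: c = realloc(c, 5) -> c = 14; heap: [0-4 ALLOC][5-8 FREE][9-13 ALLOC][14-18 ALLOC][19-28 FREE]
free(c): c = 14 -> block [14-18 ALLOC]; mark free, coalesce with adjacent free neighbors -> [0-4 ALLOC][5-8 FREE][9-13 ALLOC][14-28 FREE]

Answer: [0-4 ALLOC][5-8 FREE][9-13 ALLOC][14-28 FREE]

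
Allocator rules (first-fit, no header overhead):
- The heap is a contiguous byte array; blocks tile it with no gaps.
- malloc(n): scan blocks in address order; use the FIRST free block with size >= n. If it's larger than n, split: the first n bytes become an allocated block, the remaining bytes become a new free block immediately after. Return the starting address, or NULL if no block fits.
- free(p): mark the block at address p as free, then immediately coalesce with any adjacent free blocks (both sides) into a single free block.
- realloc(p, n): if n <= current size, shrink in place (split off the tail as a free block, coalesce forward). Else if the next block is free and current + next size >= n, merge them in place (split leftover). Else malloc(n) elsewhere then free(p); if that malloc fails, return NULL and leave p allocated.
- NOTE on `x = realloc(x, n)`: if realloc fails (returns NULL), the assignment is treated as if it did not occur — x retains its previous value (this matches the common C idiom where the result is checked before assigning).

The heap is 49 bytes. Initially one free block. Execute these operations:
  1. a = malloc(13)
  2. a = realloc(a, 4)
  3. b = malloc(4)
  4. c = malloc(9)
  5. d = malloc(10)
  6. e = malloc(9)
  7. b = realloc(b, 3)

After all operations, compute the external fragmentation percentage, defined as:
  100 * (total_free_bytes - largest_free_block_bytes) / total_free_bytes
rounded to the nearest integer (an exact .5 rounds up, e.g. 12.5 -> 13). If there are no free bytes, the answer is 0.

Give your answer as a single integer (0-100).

Op 1: a = malloc(13) -> a = 0; heap: [0-12 ALLOC][13-48 FREE]
Op 2: a = realloc(a, 4) -> a = 0; heap: [0-3 ALLOC][4-48 FREE]
Op 3: b = malloc(4) -> b = 4; heap: [0-3 ALLOC][4-7 ALLOC][8-48 FREE]
Op 4: c = malloc(9) -> c = 8; heap: [0-3 ALLOC][4-7 ALLOC][8-16 ALLOC][17-48 FREE]
Op 5: d = malloc(10) -> d = 17; heap: [0-3 ALLOC][4-7 ALLOC][8-16 ALLOC][17-26 ALLOC][27-48 FREE]
Op 6: e = malloc(9) -> e = 27; heap: [0-3 ALLOC][4-7 ALLOC][8-16 ALLOC][17-26 ALLOC][27-35 ALLOC][36-48 FREE]
Op 7: b = realloc(b, 3) -> b = 4; heap: [0-3 ALLOC][4-6 ALLOC][7-7 FREE][8-16 ALLOC][17-26 ALLOC][27-35 ALLOC][36-48 FREE]
Free blocks: [1 13] total_free=14 largest=13 -> 100*(14-13)/14 = 100/14 ≈ 7.143 -> rounds to 7

Answer: 7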